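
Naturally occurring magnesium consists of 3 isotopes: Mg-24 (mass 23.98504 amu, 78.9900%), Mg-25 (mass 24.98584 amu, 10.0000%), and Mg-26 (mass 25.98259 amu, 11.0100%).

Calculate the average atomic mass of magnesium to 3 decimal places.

24.305 amu

Weight each isotope mass by its fractional abundance: 0.789900 × 23.98504 + 0.100000 × 24.98584 + 0.110100 × 25.98259
= 18.945783 + 2.498584 + 2.860683 = 24.305050 amu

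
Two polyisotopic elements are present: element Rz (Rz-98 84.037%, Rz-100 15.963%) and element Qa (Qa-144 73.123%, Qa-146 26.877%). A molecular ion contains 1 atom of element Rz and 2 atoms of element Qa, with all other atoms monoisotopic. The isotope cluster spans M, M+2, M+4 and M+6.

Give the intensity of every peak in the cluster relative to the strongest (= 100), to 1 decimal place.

Element Rz pattern (n=1): 0.84037 : 0.15963
Element Qa pattern (n=2): 0.53469731 : 0.39306537 : 0.07223731
Convolve the two distributions (both contribute in 2-u steps):
  M: 0.84037×0.53469731 = 0.449344
  M+2: 0.84037×0.39306537 + 0.15963×0.53469731 = 0.415674
  M+4: 0.84037×0.07223731 + 0.15963×0.39306537 = 0.123451
  M+6: 0.15963×0.07223731 = 0.011531
Scale to base peak (0.449344) = 100: 100.0 : 92.5 : 27.5 : 2.6

100.0 : 92.5 : 27.5 : 2.6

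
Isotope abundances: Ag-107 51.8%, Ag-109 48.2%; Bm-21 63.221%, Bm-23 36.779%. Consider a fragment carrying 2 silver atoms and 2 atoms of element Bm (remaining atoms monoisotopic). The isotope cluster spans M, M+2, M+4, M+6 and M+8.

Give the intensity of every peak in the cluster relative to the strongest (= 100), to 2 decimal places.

Silver pattern (n=2): 0.268324 : 0.499352 : 0.232324
Element Bm pattern (n=2): 0.39968948 : 0.46504103 : 0.13526948
Convolve the two distributions (both contribute in 2-u steps):
  M: 0.268324×0.39968948 = 0.107246
  M+2: 0.268324×0.46504103 + 0.499352×0.39968948 = 0.324367
  M+4: 0.268324×0.13526948 + 0.499352×0.46504103 + 0.232324×0.39968948 = 0.361373
  M+6: 0.499352×0.13526948 + 0.232324×0.46504103 = 0.175587
  M+8: 0.232324×0.13526948 = 0.031426
Scale to base peak (0.361373) = 100: 29.68 : 89.76 : 100.00 : 48.59 : 8.70

29.68 : 89.76 : 100.00 : 48.59 : 8.70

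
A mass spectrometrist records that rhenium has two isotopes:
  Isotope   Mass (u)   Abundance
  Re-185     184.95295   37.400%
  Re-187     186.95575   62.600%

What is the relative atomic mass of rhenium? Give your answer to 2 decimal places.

186.21 u

Ar = Σ fᵢ·mᵢ = 0.37400 × 184.95295 + 0.62600 × 186.95575
= 69.172403 + 117.034300 = 186.206703 u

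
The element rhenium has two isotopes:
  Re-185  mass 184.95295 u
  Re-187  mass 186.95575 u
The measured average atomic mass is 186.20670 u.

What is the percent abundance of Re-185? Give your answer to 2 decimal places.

Writing the weighted mean with unknown fraction x of Re-185:
184.95295·x + 186.95575·(1 − x) = 186.20670
(184.95295 − 186.95575)·x = 186.20670 − 186.95575
x = -0.74905 / -2.00280 = 0.37400 → 37.40% Re-185, 62.60% Re-187.

37.40%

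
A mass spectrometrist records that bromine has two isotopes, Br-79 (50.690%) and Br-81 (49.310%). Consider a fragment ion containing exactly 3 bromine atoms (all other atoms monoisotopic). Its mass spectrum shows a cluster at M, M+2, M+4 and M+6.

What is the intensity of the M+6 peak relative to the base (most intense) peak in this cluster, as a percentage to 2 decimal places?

31.54%

Term probabilities: M 0.1302, M+2 0.3801, M+4 0.3698, M+6 0.1199. Base peak = M+2.
P(M+2) = C(3,1) × 0.50690^2 × 0.49310^1 = 3 × 0.25694761 × 0.4931 = 0.380103 (base)
P(M+6) = C(3,3) × 0.50690^0 × 0.49310^3 = 1 × 1.0000 × 0.11989609 = 0.119896
Relative intensity = 0.119896 / 0.380103 × 100 = 31.54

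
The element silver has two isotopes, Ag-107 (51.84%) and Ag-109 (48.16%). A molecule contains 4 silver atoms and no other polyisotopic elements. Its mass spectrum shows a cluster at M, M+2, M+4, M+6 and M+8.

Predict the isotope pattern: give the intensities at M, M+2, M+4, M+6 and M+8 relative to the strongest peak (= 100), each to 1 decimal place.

Each Ag atom is independently Ag-107 (p = 0.5184) or Ag-109 (q = 0.4816); the cluster is the binomial expansion (p + q)^4.
P(M) = 0.5184^4 = 0.072220
P(M+2) = 4 × 0.5184^3 × 0.4816^1 = 0.268375
P(M+4) = 6 × 0.5184^2 × 0.4816^2 = 0.373985
P(M+6) = 4 × 0.5184^1 × 0.4816^3 = 0.231624
P(M+8) = 0.4816^4 = 0.053795
The M+4 peak is largest (0.373985); scaling to 100 gives 19.3 : 71.8 : 100.0 : 61.9 : 14.4.

19.3 : 71.8 : 100.0 : 61.9 : 14.4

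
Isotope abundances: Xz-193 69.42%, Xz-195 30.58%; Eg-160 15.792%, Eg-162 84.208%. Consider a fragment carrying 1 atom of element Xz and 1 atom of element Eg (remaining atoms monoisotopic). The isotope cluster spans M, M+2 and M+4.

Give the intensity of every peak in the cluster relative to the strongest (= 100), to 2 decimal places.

Element Xz pattern (n=1): 0.6942 : 0.3058
Element Eg pattern (n=1): 0.15792 : 0.84208
Convolve the two distributions (both contribute in 2-u steps):
  M: 0.6942×0.15792 = 0.109628
  M+2: 0.6942×0.84208 + 0.3058×0.15792 = 0.632864
  M+4: 0.3058×0.84208 = 0.257508
Scale to base peak (0.632864) = 100: 17.32 : 100.00 : 40.69

17.32 : 100.00 : 40.69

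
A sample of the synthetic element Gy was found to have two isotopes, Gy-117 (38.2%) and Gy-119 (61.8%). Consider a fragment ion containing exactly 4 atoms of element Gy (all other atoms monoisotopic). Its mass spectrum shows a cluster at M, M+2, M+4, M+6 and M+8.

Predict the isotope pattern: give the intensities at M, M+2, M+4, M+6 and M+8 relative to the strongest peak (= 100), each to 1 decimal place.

The 4 Gy atoms are independent, so intensities follow the terms of (0.382 + 0.618)^4.
P(M) = 0.382^4 = 0.021294
P(M+2) = 4 × 0.382^3 × 0.618^1 = 0.137797
P(M+4) = 6 × 0.382^2 × 0.618^2 = 0.334391
P(M+6) = 4 × 0.382^1 × 0.618^3 = 0.360652
P(M+8) = 0.618^4 = 0.145866
The M+6 peak is largest (0.360652); scaling to 100 gives 5.9 : 38.2 : 92.7 : 100.0 : 40.4.

5.9 : 38.2 : 92.7 : 100.0 : 40.4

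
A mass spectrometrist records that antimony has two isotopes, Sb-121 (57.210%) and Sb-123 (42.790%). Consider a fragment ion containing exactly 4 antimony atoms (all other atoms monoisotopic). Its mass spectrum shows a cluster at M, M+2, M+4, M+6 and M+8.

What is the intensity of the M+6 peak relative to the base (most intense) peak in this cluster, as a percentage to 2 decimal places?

49.86%

Binomial terms of (0.57210 + 0.42790)^4: M 0.1071, M+2 0.3205, M+4 0.3596, M+6 0.1793, M+8 0.0335 → M+4 is the base peak.
P(M+4) = C(4,2) × 0.57210^2 × 0.42790^2 = 6 × 0.32729841 × 0.18309841 = 0.359567 (base)
P(M+6) = C(4,3) × 0.57210^1 × 0.42790^3 = 4 × 0.5721 × 0.07834781 = 0.179291
Relative intensity = 0.179291 / 0.359567 × 100 = 49.86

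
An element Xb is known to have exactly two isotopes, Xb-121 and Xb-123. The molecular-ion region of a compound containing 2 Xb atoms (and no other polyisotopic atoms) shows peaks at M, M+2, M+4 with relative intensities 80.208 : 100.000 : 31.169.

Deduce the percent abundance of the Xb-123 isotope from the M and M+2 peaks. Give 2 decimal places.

38.40%

Write p for the Xb-121 fraction. I(M+2)/I(M) = [C(2,1)·p^1·(1−p)] / p^2 = 2·(1−p)/p = 100.000/80.208 = 1.2468
(1−p)/p = 1.2468/2 = 0.6234  ⇒  p = 1/(1 + 0.6234) = 0.6160
Xb-121: 61.60%, Xb-123: 38.40%.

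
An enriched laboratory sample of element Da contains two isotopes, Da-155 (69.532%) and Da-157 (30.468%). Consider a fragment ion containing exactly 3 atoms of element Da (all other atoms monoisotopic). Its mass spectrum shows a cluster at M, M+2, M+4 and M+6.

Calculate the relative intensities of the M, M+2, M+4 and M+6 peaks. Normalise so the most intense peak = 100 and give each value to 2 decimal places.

Each Da atom is independently Da-155 (p = 0.69532) or Da-157 (q = 0.30468); the cluster is the binomial expansion (p + q)^3.
P(M) = 0.69532^3 = 0.336166
P(M+2) = 3 × 0.69532^2 × 0.30468^1 = 0.441911
P(M+4) = 3 × 0.69532^1 × 0.30468^2 = 0.193639
P(M+6) = 0.30468^3 = 0.028283
The M+2 peak is largest (0.441911); scaling to 100 gives 76.07 : 100.00 : 43.82 : 6.40.

76.07 : 100.00 : 43.82 : 6.40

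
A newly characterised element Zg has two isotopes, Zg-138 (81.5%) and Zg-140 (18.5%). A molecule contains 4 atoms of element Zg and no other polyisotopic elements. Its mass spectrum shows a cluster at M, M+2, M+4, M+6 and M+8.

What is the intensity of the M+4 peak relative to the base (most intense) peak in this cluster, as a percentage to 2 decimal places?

30.92%

(0.815 + 0.185)^4 gives M 0.4412, M+2 0.4006, M+4 0.1364, M+6 0.0206, M+8 0.0012; the largest is M.
P(M) = C(4,0) × 0.815^4 × 0.185^0 = 1 × 0.44119485 × 1.0000 = 0.441195 (base)
P(M+4) = C(4,2) × 0.815^2 × 0.185^2 = 6 × 0.664225 × 0.034225 = 0.136399
Relative intensity = 0.136399 / 0.441195 × 100 = 30.92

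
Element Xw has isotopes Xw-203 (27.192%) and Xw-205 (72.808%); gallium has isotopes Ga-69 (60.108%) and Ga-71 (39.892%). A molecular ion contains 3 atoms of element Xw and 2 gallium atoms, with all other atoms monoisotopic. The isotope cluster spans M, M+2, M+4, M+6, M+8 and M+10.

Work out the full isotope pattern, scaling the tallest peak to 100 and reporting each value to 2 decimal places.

Element Xw pattern (n=3): 0.0201059 : 0.16150377 : 0.43243477 : 0.38595556
Gallium pattern (n=2): 0.36129717 : 0.47956567 : 0.15913717
Convolve the two distributions (both contribute in 2-u steps):
  M: 0.0201059×0.36129717 = 0.007264
  M+2: 0.0201059×0.47956567 + 0.16150377×0.36129717 = 0.067993
  M+4: 0.0201059×0.15913717 + 0.16150377×0.47956567 + 0.43243477×0.36129717 = 0.236889
  M+6: 0.16150377×0.15913717 + 0.43243477×0.47956567 + 0.38595556×0.36129717 = 0.372527
  M+8: 0.43243477×0.15913717 + 0.38595556×0.47956567 = 0.253907
  M+10: 0.38595556×0.15913717 = 0.061420
Scale to base peak (0.372527) = 100: 1.95 : 18.25 : 63.59 : 100.00 : 68.16 : 16.49

1.95 : 18.25 : 63.59 : 100.00 : 68.16 : 16.49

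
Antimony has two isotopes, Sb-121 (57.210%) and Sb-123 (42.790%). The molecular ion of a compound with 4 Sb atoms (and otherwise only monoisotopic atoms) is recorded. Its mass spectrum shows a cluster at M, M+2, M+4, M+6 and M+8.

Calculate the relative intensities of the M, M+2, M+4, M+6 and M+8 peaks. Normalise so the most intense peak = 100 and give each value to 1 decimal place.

29.8 : 89.1 : 100.0 : 49.9 : 9.3

Each Sb atom is independently Sb-121 (p = 0.57210) or Sb-123 (q = 0.42790); the cluster is the binomial expansion (p + q)^4.
P(M) = 0.57210^4 = 0.107124
P(M+2) = 4 × 0.57210^3 × 0.42790^1 = 0.320493
P(M+4) = 6 × 0.57210^2 × 0.42790^2 = 0.359567
P(M+6) = 4 × 0.57210^1 × 0.42790^3 = 0.179291
P(M+8) = 0.42790^4 = 0.033525
The M+4 peak is largest (0.359567); scaling to 100 gives 29.8 : 89.1 : 100.0 : 49.9 : 9.3.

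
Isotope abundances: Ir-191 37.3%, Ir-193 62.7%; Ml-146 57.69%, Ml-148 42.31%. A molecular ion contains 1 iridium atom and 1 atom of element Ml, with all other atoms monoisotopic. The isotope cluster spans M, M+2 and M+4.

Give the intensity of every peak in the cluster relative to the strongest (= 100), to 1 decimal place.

41.4 : 100.0 : 51.1

Iridium pattern (n=1): 0.3730 : 0.6270
Element Ml pattern (n=1): 0.5769 : 0.4231
Convolve the two distributions (both contribute in 2-u steps):
  M: 0.3730×0.5769 = 0.215184
  M+2: 0.3730×0.4231 + 0.6270×0.5769 = 0.519533
  M+4: 0.6270×0.4231 = 0.265284
Scale to base peak (0.519533) = 100: 41.4 : 100.0 : 51.1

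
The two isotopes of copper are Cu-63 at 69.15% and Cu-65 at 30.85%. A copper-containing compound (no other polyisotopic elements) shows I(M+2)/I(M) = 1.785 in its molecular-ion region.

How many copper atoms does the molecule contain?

The M+2/M ratio from n Cu atoms is n · q/p = n · 0.3085/0.6915.
n = 1.785 × 0.6915/0.3085 = 4.00 ≈ 4

4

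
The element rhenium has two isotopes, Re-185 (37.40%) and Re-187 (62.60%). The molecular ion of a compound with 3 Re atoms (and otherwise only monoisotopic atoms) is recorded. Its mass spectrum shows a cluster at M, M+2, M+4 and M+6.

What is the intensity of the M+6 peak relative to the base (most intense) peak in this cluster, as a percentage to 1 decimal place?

Binomial terms of (0.3740 + 0.6260)^3: M 0.0523, M+2 0.2627, M+4 0.4397, M+6 0.2453 → M+4 is the base peak.
P(M+4) = C(3,2) × 0.3740^1 × 0.6260^2 = 3 × 0.3740 × 0.391876 = 0.439685 (base)
P(M+6) = C(3,3) × 0.3740^0 × 0.6260^3 = 1 × 1.0000 × 0.24531438 = 0.245314
Relative intensity = 0.245314 / 0.439685 × 100 = 55.8

55.8%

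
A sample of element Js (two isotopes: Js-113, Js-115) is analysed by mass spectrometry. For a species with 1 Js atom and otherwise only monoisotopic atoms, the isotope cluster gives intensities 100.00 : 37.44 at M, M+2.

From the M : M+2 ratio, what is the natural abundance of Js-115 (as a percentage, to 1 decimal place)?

27.2%

Write p for the Js-113 fraction. I(M+2)/I(M) = [C(1,1)·p^0·(1−p)] / p^1 = 1·(1−p)/p = 37.44/100.00 = 0.3744
(1−p)/p = 0.3744/1 = 0.3744  ⇒  p = 1/(1 + 0.3744) = 0.7276
Js-113: 72.8%, Js-115: 27.2%.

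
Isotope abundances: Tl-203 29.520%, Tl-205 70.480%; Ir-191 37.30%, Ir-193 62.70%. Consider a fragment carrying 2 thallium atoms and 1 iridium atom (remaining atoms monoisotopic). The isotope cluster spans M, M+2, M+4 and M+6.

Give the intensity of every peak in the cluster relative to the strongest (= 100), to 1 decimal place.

7.3 : 47.0 : 100.0 : 69.8

Thallium pattern (n=2): 0.08714304 : 0.41611392 : 0.49674304
Iridium pattern (n=1): 0.3730 : 0.6270
Convolve the two distributions (both contribute in 2-u steps):
  M: 0.08714304×0.3730 = 0.032504
  M+2: 0.08714304×0.6270 + 0.41611392×0.3730 = 0.209849
  M+4: 0.41611392×0.6270 + 0.49674304×0.3730 = 0.446189
  M+6: 0.49674304×0.6270 = 0.311458
Scale to base peak (0.446189) = 100: 7.3 : 47.0 : 100.0 : 69.8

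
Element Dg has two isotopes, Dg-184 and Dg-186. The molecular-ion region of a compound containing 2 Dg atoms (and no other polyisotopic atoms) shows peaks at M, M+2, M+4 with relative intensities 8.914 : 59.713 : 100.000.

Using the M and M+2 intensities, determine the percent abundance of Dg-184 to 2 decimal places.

Write p for the Dg-184 fraction. I(M+2)/I(M) = [C(2,1)·p^1·(1−p)] / p^2 = 2·(1−p)/p = 59.713/8.914 = 6.6988
(1−p)/p = 6.6988/2 = 3.3494  ⇒  p = 1/(1 + 3.3494) = 0.2299
Dg-184: 22.99%, Dg-186: 77.01%.

22.99%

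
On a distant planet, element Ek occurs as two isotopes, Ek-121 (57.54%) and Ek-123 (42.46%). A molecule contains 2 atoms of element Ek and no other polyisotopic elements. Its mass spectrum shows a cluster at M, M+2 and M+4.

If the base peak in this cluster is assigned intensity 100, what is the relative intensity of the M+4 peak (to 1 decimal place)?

36.9

(0.5754 + 0.4246)^2 gives M 0.3311, M+2 0.4886, M+4 0.1803; the largest is M+2.
P(M+2) = C(2,1) × 0.5754^1 × 0.4246^1 = 2 × 0.5754 × 0.4246 = 0.488630 (base)
P(M+4) = C(2,2) × 0.5754^0 × 0.4246^2 = 1 × 1.0000 × 0.18028516 = 0.180285
Relative intensity = 0.180285 / 0.488630 × 100 = 36.9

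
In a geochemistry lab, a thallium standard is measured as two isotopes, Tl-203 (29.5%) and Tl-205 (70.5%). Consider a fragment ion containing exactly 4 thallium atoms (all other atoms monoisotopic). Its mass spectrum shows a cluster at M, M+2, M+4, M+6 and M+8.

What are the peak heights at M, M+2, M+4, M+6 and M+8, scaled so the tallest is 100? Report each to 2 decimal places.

1.83 : 17.51 : 62.77 : 100.00 : 59.75

Expanding (0.295 + 0.705)^4:
P(M) = 0.295^4 = 0.007573
P(M+2) = 4 × 0.295^3 × 0.705^1 = 0.072396
P(M+4) = 6 × 0.295^2 × 0.705^2 = 0.259522
P(M+6) = 4 × 0.295^1 × 0.705^3 = 0.413475
P(M+8) = 0.705^4 = 0.247034
The M+6 peak is largest (0.413475); scaling to 100 gives 1.83 : 17.51 : 62.77 : 100.00 : 59.75.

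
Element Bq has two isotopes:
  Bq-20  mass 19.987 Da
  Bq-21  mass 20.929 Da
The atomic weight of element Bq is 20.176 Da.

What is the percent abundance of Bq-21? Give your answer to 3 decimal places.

Let x be the fractional abundance of Bq-20; then Bq-21 has abundance 1 − x.
19.987·x + 20.929·(1 − x) = 20.176
(19.987 − 20.929)·x = 20.176 − 20.929
x = -0.753 / -0.942 = 0.79936 → 79.936% Bq-20, 20.064% Bq-21.

20.064%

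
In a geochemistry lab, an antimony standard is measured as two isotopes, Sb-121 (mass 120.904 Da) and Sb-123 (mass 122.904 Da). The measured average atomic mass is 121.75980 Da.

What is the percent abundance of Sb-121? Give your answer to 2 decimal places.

With x = fraction of Sb-121 (so Sb-123 is 1 − x):
120.904·x + 122.904·(1 − x) = 121.75980
(120.904 − 122.904)·x = 121.75980 − 122.904
x = -1.14420 / -2.000 = 0.57210 → 57.21% Sb-121, 42.79% Sb-123.

57.21%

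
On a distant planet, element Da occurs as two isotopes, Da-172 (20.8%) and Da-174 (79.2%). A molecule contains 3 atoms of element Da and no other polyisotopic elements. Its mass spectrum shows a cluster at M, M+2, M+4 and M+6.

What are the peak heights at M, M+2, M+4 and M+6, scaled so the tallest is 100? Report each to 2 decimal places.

1.81 : 20.69 : 78.79 : 100.00

Expanding (0.208 + 0.792)^3:
P(M) = 0.208^3 = 0.008999
P(M+2) = 3 × 0.208^2 × 0.792^1 = 0.102795
P(M+4) = 3 × 0.208^1 × 0.792^2 = 0.391413
P(M+6) = 0.792^3 = 0.496793
The M+6 peak is largest (0.496793); scaling to 100 gives 1.81 : 20.69 : 78.79 : 100.00.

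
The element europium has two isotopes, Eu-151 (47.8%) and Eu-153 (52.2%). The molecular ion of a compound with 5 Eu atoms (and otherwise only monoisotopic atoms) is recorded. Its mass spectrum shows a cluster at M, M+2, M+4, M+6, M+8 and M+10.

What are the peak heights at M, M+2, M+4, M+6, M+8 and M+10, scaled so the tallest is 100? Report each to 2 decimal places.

7.68 : 41.93 : 91.57 : 100.00 : 54.60 : 11.93

The 5 Eu atoms are independent, so intensities follow the terms of (0.478 + 0.522)^5.
P(M) = 0.478^5 = 0.024954
P(M+2) = 5 × 0.478^4 × 0.522^1 = 0.136255
P(M+4) = 10 × 0.478^3 × 0.522^2 = 0.297594
P(M+6) = 10 × 0.478^2 × 0.522^3 = 0.324988
P(M+8) = 5 × 0.478^1 × 0.522^4 = 0.177452
P(M+10) = 0.522^5 = 0.038757
The M+6 peak is largest (0.324988); scaling to 100 gives 7.68 : 41.93 : 91.57 : 100.00 : 54.60 : 11.93.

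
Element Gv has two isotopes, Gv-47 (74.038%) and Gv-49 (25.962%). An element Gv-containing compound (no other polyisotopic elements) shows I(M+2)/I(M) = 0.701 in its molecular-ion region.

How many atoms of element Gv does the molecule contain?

With n Gv atoms, P(M+2)/P(M) = C(n,1)·p^(n−1)q / p^n = n·q/p = n · 0.25962/0.74038.
n = 0.701 × 0.74038/0.25962 = 2.00 ≈ 2

2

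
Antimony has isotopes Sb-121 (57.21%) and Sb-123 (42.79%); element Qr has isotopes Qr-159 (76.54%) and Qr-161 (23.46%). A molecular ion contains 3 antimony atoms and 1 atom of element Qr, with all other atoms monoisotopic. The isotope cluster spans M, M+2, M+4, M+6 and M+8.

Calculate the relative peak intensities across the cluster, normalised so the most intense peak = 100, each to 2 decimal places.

39.21 : 100.00 : 92.77 : 36.58 : 5.03

Antimony pattern (n=3): 0.18724742 : 0.42015297 : 0.3142518 : 0.07834781
Element Qr pattern (n=1): 0.7654 : 0.2346
Convolve the two distributions (both contribute in 2-u steps):
  M: 0.18724742×0.7654 = 0.143319
  M+2: 0.18724742×0.2346 + 0.42015297×0.7654 = 0.365513
  M+4: 0.42015297×0.2346 + 0.3142518×0.7654 = 0.339096
  M+6: 0.3142518×0.2346 + 0.07834781×0.7654 = 0.133691
  M+8: 0.07834781×0.2346 = 0.018380
Scale to base peak (0.365513) = 100: 39.21 : 100.00 : 92.77 : 36.58 : 5.03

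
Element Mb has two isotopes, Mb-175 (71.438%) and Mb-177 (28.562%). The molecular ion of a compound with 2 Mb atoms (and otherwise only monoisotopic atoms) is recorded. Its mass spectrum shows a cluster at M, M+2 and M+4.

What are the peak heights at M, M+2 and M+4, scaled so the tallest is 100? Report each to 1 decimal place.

Each Mb atom is independently Mb-175 (p = 0.71438) or Mb-177 (q = 0.28562); the cluster is the binomial expansion (p + q)^2.
P(M) = 0.71438^2 = 0.510339
P(M+2) = 2 × 0.71438^1 × 0.28562^1 = 0.408082
P(M+4) = 0.28562^2 = 0.081579
The M peak is largest (0.510339); scaling to 100 gives 100.0 : 80.0 : 16.0.

100.0 : 80.0 : 16.0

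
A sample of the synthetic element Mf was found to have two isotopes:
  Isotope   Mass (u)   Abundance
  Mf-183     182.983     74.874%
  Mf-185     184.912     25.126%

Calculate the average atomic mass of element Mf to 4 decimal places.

The abundance-weighted mean is 0.74874 × 182.983 + 0.25126 × 184.912
= 137.00669 + 46.46099 = 183.46768 u

183.4677 u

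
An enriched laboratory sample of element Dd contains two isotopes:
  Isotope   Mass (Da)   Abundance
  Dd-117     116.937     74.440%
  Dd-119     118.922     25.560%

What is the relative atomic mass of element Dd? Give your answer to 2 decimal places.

117.44 Da

Ar = Σ fᵢ·mᵢ = 0.74440 × 116.937 + 0.25560 × 118.922
= 87.0479 + 30.3965 = 117.4444 Da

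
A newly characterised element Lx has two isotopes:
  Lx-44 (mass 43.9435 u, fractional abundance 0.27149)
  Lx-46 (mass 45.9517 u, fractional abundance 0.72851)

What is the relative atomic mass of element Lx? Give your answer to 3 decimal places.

45.406 u

The abundance-weighted mean is 0.27149 × 43.9435 + 0.72851 × 45.9517
= 11.93022 + 33.47627 = 45.40649 u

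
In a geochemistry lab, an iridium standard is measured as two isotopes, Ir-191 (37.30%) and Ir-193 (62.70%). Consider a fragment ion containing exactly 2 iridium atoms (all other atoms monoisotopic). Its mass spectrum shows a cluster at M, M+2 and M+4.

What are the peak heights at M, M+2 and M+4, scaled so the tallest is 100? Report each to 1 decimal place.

29.7 : 100.0 : 84.0

Expanding (0.3730 + 0.6270)^2:
P(M) = 0.3730^2 = 0.139129
P(M+2) = 2 × 0.3730^1 × 0.6270^1 = 0.467742
P(M+4) = 0.6270^2 = 0.393129
The M+2 peak is largest (0.467742); scaling to 100 gives 29.7 : 100.0 : 84.0.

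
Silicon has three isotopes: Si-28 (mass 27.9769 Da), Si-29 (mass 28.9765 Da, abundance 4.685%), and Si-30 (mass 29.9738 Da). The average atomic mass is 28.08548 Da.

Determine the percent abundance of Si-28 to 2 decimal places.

The remaining 95.315% is split between Si-28 (fraction x) and Si-30 (fraction 0.95315 − x).
Substituting: 27.9769x + 29.9738(0.95315 − x) = 26.727930975
(27.9769 − 29.9738)x = -1.841596495  ⇒  x = 0.92223, y = 0.03092
Si-28: 92.22%, Si-30: 3.09%.

92.22%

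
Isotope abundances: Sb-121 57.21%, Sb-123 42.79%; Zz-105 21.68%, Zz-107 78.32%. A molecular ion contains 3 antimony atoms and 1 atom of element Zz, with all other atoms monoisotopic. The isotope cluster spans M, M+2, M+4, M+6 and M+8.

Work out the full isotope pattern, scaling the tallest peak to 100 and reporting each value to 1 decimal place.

10.2 : 59.9 : 100.0 : 66.2 : 15.4

Antimony pattern (n=3): 0.18724742 : 0.42015297 : 0.3142518 : 0.07834781
Element Zz pattern (n=1): 0.2168 : 0.7832
Convolve the two distributions (both contribute in 2-u steps):
  M: 0.18724742×0.2168 = 0.040595
  M+2: 0.18724742×0.7832 + 0.42015297×0.2168 = 0.237741
  M+4: 0.42015297×0.7832 + 0.3142518×0.2168 = 0.397194
  M+6: 0.3142518×0.7832 + 0.07834781×0.2168 = 0.263108
  M+8: 0.07834781×0.7832 = 0.061362
Scale to base peak (0.397194) = 100: 10.2 : 59.9 : 100.0 : 66.2 : 15.4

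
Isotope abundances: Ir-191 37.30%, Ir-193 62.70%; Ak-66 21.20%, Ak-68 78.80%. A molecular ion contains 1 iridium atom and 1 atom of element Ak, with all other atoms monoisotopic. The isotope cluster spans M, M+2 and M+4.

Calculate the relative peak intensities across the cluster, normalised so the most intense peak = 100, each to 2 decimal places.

Iridium pattern (n=1): 0.3730 : 0.6270
Element Ak pattern (n=1): 0.2120 : 0.7880
Convolve the two distributions (both contribute in 2-u steps):
  M: 0.3730×0.2120 = 0.079076
  M+2: 0.3730×0.7880 + 0.6270×0.2120 = 0.426848
  M+4: 0.6270×0.7880 = 0.494076
Scale to base peak (0.494076) = 100: 16.00 : 86.39 : 100.00

16.00 : 86.39 : 100.00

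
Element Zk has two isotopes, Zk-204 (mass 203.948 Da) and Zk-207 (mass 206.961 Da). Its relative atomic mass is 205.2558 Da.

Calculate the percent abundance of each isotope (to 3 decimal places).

Zk-204: 56.595%, Zk-207: 43.405%

Writing the weighted mean with unknown fraction x of Zk-204:
203.948·x + 206.961·(1 − x) = 205.2558
(203.948 − 206.961)·x = 205.2558 − 206.961
x = -1.7052 / -3.013 = 0.56595 → 56.595% Zk-204, 43.405% Zk-207.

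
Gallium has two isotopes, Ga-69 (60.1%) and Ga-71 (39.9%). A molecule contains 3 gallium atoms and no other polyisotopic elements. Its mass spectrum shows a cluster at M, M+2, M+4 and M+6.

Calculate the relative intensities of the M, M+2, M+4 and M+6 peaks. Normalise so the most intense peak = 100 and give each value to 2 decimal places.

50.21 : 100.00 : 66.39 : 14.69

The 3 Ga atoms are independent, so intensities follow the terms of (0.601 + 0.399)^3.
P(M) = 0.601^3 = 0.217082
P(M+2) = 3 × 0.601^2 × 0.399^1 = 0.432358
P(M+4) = 3 × 0.601^1 × 0.399^2 = 0.287039
P(M+6) = 0.399^3 = 0.063521
The M+2 peak is largest (0.432358); scaling to 100 gives 50.21 : 100.00 : 66.39 : 14.69.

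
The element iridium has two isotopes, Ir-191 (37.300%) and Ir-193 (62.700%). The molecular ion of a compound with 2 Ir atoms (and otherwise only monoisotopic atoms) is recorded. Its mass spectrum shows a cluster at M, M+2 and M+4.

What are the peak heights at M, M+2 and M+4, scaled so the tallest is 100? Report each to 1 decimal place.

29.7 : 100.0 : 84.0

The 2 Ir atoms are independent, so intensities follow the terms of (0.37300 + 0.62700)^2.
P(M) = 0.37300^2 = 0.139129
P(M+2) = 2 × 0.37300^1 × 0.62700^1 = 0.467742
P(M+4) = 0.62700^2 = 0.393129
The M+2 peak is largest (0.467742); scaling to 100 gives 29.7 : 100.0 : 84.0.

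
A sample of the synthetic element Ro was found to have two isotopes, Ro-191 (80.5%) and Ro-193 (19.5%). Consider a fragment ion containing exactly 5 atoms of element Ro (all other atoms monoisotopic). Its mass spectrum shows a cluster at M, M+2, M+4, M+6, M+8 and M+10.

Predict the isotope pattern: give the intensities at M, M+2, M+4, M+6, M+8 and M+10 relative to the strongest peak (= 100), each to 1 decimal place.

The 5 Ro atoms are independent, so intensities follow the terms of (0.805 + 0.195)^5.
P(M) = 0.805^5 = 0.338049
P(M+2) = 5 × 0.805^4 × 0.195^1 = 0.409438
P(M+4) = 10 × 0.805^3 × 0.195^2 = 0.198361
P(M+6) = 10 × 0.805^2 × 0.195^3 = 0.048050
P(M+8) = 5 × 0.805^1 × 0.195^4 = 0.005820
P(M+10) = 0.195^5 = 0.000282
The M+2 peak is largest (0.409438); scaling to 100 gives 82.6 : 100.0 : 48.4 : 11.7 : 1.4 : 0.1.

82.6 : 100.0 : 48.4 : 11.7 : 1.4 : 0.1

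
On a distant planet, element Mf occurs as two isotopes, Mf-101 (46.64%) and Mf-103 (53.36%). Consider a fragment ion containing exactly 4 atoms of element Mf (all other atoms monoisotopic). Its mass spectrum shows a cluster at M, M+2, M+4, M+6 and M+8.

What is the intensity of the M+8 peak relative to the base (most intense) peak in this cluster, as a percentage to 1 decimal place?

Binomial terms of (0.4664 + 0.5336)^4: M 0.0473, M+2 0.2165, M+4 0.3716, M+6 0.2834, M+8 0.0811 → M+4 is the base peak.
P(M+4) = C(4,2) × 0.4664^2 × 0.5336^2 = 6 × 0.21752896 × 0.28472896 = 0.371621 (base)
P(M+8) = C(4,4) × 0.4664^0 × 0.5336^4 = 1 × 1.0000 × 0.08107058 = 0.081071
Relative intensity = 0.081071 / 0.371621 × 100 = 21.8

21.8%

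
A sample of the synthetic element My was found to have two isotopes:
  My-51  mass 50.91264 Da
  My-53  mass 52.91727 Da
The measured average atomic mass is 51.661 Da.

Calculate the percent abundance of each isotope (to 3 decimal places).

My-51: 62.668%, My-53: 37.332%

With x = fraction of My-51 (so My-53 is 1 − x):
50.91264·x + 52.91727·(1 − x) = 51.661
(50.91264 − 52.91727)·x = 51.661 − 52.91727
x = -1.25627 / -2.00463 = 0.62668 → 62.668% My-51, 37.332% My-53.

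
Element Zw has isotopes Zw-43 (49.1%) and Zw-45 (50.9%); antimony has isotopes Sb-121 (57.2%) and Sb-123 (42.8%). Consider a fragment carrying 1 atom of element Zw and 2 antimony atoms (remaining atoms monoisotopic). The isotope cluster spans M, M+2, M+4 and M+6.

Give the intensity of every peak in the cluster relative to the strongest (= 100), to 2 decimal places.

Element Zw pattern (n=1): 0.4910 : 0.5090
Antimony pattern (n=2): 0.327184 : 0.489632 : 0.183184
Convolve the two distributions (both contribute in 2-u steps):
  M: 0.4910×0.327184 = 0.160647
  M+2: 0.4910×0.489632 + 0.5090×0.327184 = 0.406946
  M+4: 0.4910×0.183184 + 0.5090×0.489632 = 0.339166
  M+6: 0.5090×0.183184 = 0.093241
Scale to base peak (0.406946) = 100: 39.48 : 100.00 : 83.34 : 22.91

39.48 : 100.00 : 83.34 : 22.91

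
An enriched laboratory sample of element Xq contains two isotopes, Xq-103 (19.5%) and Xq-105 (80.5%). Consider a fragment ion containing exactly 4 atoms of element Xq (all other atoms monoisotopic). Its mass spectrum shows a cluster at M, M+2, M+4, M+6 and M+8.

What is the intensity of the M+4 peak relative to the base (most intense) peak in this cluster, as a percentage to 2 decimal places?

35.21%

(0.195 + 0.805)^4 gives M 0.0014, M+2 0.0239, M+4 0.1478, M+6 0.4069, M+8 0.4199; the largest is M+8.
P(M+8) = C(4,4) × 0.195^0 × 0.805^4 = 1 × 1.0000 × 0.4199364 = 0.419936 (base)
P(M+4) = C(4,2) × 0.195^2 × 0.805^2 = 6 × 0.038025 × 0.648025 = 0.147847
Relative intensity = 0.147847 / 0.419936 × 100 = 35.21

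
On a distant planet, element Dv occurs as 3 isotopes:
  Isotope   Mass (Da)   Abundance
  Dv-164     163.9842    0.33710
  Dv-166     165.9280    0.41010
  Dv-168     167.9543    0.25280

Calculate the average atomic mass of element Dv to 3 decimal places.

The abundance-weighted mean is 0.33710 × 163.9842 + 0.41010 × 165.9280 + 0.25280 × 167.9543
= 55.27907 + 68.04707 + 42.45885 = 165.78499 Da

165.785 Da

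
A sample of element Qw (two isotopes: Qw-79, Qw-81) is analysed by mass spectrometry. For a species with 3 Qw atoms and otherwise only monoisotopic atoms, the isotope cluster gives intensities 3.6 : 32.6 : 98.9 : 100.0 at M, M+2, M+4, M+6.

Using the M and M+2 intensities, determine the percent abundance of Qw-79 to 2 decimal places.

24.88%

If p is the fraction of Qw that is Qw-79, then I(M+2)/I(M) = [C(3,1)·p^2·(1−p)] / p^3 = 3·(1−p)/p = 32.6/3.6 = 9.0556
(1−p)/p = 9.0556/3 = 3.0185  ⇒  p = 1/(1 + 3.0185) = 0.2488
Qw-79: 24.88%, Qw-81: 75.12%.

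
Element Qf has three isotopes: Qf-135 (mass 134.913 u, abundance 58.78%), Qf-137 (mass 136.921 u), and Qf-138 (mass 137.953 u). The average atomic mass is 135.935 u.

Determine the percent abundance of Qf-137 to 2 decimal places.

Let x and y be the fractions of Qf-137 and Qf-138. Then x + y = 1 − 0.5878 = 0.4122 and 136.921x + 137.953y = 135.935 − 0.5878×134.913 = 56.6331386.
Substituting: 136.921x + 137.953(0.4122 − x) = 56.6331386
(136.921 − 137.953)x = -0.231088  ⇒  x = 0.22392, y = 0.18828
Qf-137: 22.39%, Qf-138: 18.83%.

22.39%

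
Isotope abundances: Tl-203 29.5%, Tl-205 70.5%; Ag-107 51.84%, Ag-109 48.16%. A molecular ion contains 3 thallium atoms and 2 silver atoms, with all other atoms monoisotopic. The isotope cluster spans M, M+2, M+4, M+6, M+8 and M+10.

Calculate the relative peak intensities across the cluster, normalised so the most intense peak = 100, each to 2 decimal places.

1.94 : 17.47 : 60.61 : 100.00 : 77.70 : 22.80

Thallium pattern (n=3): 0.02567237 : 0.18405787 : 0.43986713 : 0.35040263
Silver pattern (n=2): 0.26873856 : 0.49932288 : 0.23193856
Convolve the two distributions (both contribute in 2-u steps):
  M: 0.02567237×0.26873856 = 0.006899
  M+2: 0.02567237×0.49932288 + 0.18405787×0.26873856 = 0.062282
  M+4: 0.02567237×0.23193856 + 0.18405787×0.49932288 + 0.43986713×0.26873856 = 0.216068
  M+6: 0.18405787×0.23193856 + 0.43986713×0.49932288 + 0.35040263×0.26873856 = 0.356493
  M+8: 0.43986713×0.23193856 + 0.35040263×0.49932288 = 0.276986
  M+10: 0.35040263×0.23193856 = 0.081272
Scale to base peak (0.356493) = 100: 1.94 : 17.47 : 60.61 : 100.00 : 77.70 : 22.80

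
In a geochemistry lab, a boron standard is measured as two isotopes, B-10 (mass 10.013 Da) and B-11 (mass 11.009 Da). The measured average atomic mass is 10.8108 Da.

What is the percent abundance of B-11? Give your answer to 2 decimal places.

80.10%

Writing the weighted mean with unknown fraction x of B-10:
10.013·x + 11.009·(1 − x) = 10.8108
(10.013 − 11.009)·x = 10.8108 − 11.009
x = -0.1982 / -0.996 = 0.19900 → 19.90% B-10, 80.10% B-11.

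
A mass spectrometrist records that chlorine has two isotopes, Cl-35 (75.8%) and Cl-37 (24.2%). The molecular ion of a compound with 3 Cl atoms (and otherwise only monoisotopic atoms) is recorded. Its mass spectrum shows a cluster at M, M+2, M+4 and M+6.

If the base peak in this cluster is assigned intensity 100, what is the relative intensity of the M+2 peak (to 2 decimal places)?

Term probabilities: M 0.4355, M+2 0.4171, M+4 0.1332, M+6 0.0142. Base peak = M.
P(M) = C(3,0) × 0.758^3 × 0.242^0 = 1 × 0.43551951 × 1.0000 = 0.435520 (base)
P(M+2) = C(3,1) × 0.758^2 × 0.242^1 = 3 × 0.574564 × 0.2420 = 0.417133
Relative intensity = 0.417133 / 0.435520 × 100 = 95.78

95.78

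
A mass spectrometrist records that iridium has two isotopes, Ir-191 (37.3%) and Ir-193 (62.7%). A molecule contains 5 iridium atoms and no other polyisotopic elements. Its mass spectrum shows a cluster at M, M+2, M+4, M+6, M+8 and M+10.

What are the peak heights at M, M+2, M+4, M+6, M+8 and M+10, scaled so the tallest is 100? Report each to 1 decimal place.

Each Ir atom is independently Ir-191 (p = 0.373) or Ir-193 (q = 0.627); the cluster is the binomial expansion (p + q)^5.
P(M) = 0.373^5 = 0.007220
P(M+2) = 5 × 0.373^4 × 0.627^1 = 0.060684
P(M+4) = 10 × 0.373^3 × 0.627^2 = 0.204015
P(M+6) = 10 × 0.373^2 × 0.627^3 = 0.342942
P(M+8) = 5 × 0.373^1 × 0.627^4 = 0.288237
P(M+10) = 0.627^5 = 0.096903
The M+6 peak is largest (0.342942); scaling to 100 gives 2.1 : 17.7 : 59.5 : 100.0 : 84.0 : 28.3.

2.1 : 17.7 : 59.5 : 100.0 : 84.0 : 28.3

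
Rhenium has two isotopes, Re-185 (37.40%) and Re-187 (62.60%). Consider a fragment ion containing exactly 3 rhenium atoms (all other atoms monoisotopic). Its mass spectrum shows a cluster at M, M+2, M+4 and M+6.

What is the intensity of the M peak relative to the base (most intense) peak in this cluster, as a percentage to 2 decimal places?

11.90%

Binomial terms of (0.3740 + 0.6260)^3: M 0.0523, M+2 0.2627, M+4 0.4397, M+6 0.2453 → M+4 is the base peak.
P(M+4) = C(3,2) × 0.3740^1 × 0.6260^2 = 3 × 0.3740 × 0.391876 = 0.439685 (base)
P(M) = C(3,0) × 0.3740^3 × 0.6260^0 = 1 × 0.05231362 × 1.0000 = 0.052314
Relative intensity = 0.052314 / 0.439685 × 100 = 11.90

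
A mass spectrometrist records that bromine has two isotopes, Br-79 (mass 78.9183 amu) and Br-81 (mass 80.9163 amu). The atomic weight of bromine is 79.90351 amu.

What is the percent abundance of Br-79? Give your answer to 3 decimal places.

With x = fraction of Br-79 (so Br-81 is 1 − x):
78.9183·x + 80.9163·(1 − x) = 79.90351
(78.9183 − 80.9163)·x = 79.90351 − 80.9163
x = -1.01279 / -1.9980 = 0.50690 → 50.690% Br-79, 49.310% Br-81.

50.690%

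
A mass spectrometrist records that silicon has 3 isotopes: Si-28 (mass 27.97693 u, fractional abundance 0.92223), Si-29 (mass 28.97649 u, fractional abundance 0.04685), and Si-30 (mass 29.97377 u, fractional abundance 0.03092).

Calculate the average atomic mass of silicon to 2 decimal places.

28.09 u

Ar = Σ fᵢ·mᵢ = 0.92223 × 27.97693 + 0.04685 × 28.97649 + 0.03092 × 29.97377
= 25.801164 + 1.357549 + 0.926789 = 28.085502 u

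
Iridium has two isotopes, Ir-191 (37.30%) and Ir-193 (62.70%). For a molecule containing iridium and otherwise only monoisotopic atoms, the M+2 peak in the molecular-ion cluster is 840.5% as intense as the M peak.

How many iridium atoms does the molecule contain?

5

The M+2/M ratio from n Ir atoms is n · q/p = n · 0.6270/0.3730.
n = 8.405 × 0.3730/0.6270 = 5.00 ≈ 5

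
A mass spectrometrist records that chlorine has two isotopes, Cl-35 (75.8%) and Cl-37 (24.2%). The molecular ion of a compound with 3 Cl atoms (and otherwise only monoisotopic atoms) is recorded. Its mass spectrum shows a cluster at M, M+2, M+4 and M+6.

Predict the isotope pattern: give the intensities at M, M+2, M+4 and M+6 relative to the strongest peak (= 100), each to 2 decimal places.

100.00 : 95.78 : 30.58 : 3.25

Expanding (0.758 + 0.242)^3:
P(M) = 0.758^3 = 0.435520
P(M+2) = 3 × 0.758^2 × 0.242^1 = 0.417133
P(M+4) = 3 × 0.758^1 × 0.242^2 = 0.133175
P(M+6) = 0.242^3 = 0.014172
The M peak is largest (0.435520); scaling to 100 gives 100.00 : 95.78 : 30.58 : 3.25.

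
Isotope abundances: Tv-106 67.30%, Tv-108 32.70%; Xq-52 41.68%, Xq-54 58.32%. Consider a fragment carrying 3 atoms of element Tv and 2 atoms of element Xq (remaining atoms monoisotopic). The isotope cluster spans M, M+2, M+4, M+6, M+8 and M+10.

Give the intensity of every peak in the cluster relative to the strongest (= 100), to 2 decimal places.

Element Tv pattern (n=3): 0.30482122 : 0.44432335 : 0.21588965 : 0.03496578
Element Xq pattern (n=2): 0.17372224 : 0.48615552 : 0.34012224
Convolve the two distributions (both contribute in 2-u steps):
  M: 0.30482122×0.17372224 = 0.052954
  M+2: 0.30482122×0.48615552 + 0.44432335×0.17372224 = 0.225379
  M+4: 0.30482122×0.34012224 + 0.44432335×0.48615552 + 0.21588965×0.17372224 = 0.357192
  M+6: 0.44432335×0.34012224 + 0.21588965×0.48615552 + 0.03496578×0.17372224 = 0.262155
  M+8: 0.21588965×0.34012224 + 0.03496578×0.48615552 = 0.090428
  M+10: 0.03496578×0.34012224 = 0.011893
Scale to base peak (0.357192) = 100: 14.83 : 63.10 : 100.00 : 73.39 : 25.32 : 3.33

14.83 : 63.10 : 100.00 : 73.39 : 25.32 : 3.33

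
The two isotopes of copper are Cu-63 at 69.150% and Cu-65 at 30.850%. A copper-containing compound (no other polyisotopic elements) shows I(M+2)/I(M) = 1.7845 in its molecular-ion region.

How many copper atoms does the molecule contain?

4

For n independent Cu atoms, I(M+2)/I(M) = n · (abundance Cu-65) / (abundance Cu-63) = n · 0.30850/0.69150.
n = 1.7845 × 0.69150/0.30850 = 4.00 ≈ 4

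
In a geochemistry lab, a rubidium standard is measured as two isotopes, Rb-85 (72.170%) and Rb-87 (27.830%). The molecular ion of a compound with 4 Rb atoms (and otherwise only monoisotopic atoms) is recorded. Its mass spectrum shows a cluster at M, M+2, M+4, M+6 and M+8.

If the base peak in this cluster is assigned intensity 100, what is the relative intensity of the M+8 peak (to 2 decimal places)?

1.43

Binomial terms of (0.72170 + 0.27830)^4: M 0.2713, M+2 0.4184, M+4 0.2420, M+6 0.0622, M+8 0.0060 → M+2 is the base peak.
P(M+2) = C(4,1) × 0.72170^3 × 0.27830^1 = 4 × 0.37589809 × 0.2783 = 0.418450 (base)
P(M+8) = C(4,4) × 0.72170^0 × 0.27830^4 = 1 × 1.0000 × 0.00599864 = 0.005999
Relative intensity = 0.005999 / 0.418450 × 100 = 1.43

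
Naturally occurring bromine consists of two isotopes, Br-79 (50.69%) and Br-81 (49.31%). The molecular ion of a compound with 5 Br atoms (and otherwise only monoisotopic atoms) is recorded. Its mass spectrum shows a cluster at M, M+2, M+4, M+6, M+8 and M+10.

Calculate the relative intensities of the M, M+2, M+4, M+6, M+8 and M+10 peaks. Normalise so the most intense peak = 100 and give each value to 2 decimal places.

10.57 : 51.40 : 100.00 : 97.28 : 47.31 : 9.21

Each Br atom is independently Br-79 (p = 0.5069) or Br-81 (q = 0.4931); the cluster is the binomial expansion (p + q)^5.
P(M) = 0.5069^5 = 0.033467
P(M+2) = 5 × 0.5069^4 × 0.4931^1 = 0.162777
P(M+4) = 10 × 0.5069^3 × 0.4931^2 = 0.316692
P(M+6) = 10 × 0.5069^2 × 0.4931^3 = 0.308070
P(M+8) = 5 × 0.5069^1 × 0.4931^4 = 0.149842
P(M+10) = 0.4931^5 = 0.029152
The M+4 peak is largest (0.316692); scaling to 100 gives 10.57 : 51.40 : 100.00 : 97.28 : 47.31 : 9.21.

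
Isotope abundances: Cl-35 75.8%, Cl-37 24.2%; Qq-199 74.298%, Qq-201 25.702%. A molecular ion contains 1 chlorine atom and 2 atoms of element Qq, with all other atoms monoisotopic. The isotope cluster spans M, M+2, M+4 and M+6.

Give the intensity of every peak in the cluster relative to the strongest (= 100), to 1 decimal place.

Chlorine pattern (n=1): 0.7580 : 0.2420
Element Qq pattern (n=2): 0.55201928 : 0.38192144 : 0.06605928
Convolve the two distributions (both contribute in 2-u steps):
  M: 0.7580×0.55201928 = 0.418431
  M+2: 0.7580×0.38192144 + 0.2420×0.55201928 = 0.423085
  M+4: 0.7580×0.06605928 + 0.2420×0.38192144 = 0.142498
  M+6: 0.2420×0.06605928 = 0.015986
Scale to base peak (0.423085) = 100: 98.9 : 100.0 : 33.7 : 3.8

98.9 : 100.0 : 33.7 : 3.8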